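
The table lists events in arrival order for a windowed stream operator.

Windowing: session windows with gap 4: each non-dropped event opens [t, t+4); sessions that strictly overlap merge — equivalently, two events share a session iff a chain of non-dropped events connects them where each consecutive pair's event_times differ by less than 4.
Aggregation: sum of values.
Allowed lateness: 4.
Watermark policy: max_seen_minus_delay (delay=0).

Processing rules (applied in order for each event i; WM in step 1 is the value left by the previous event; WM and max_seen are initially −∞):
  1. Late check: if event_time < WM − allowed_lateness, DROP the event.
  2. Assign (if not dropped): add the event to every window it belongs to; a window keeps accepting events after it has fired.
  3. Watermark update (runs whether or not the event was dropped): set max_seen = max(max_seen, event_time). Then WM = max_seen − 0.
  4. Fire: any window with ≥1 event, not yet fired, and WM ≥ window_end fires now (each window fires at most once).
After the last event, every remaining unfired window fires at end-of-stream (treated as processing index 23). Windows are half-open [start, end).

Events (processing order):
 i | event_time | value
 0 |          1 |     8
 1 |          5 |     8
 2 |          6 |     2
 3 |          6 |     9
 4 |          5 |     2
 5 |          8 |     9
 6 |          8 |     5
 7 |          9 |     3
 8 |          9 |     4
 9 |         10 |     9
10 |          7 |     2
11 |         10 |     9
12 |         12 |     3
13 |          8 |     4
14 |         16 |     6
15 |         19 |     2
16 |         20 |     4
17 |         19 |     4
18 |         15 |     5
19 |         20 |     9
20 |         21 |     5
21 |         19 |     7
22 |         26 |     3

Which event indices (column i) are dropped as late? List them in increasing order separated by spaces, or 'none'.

i=0 t=1 v=8: → [1,5); WM=1
i=1 t=5 v=8: → [5,9); WM=5
i=2 t=6 v=2: → [5,10); WM=6
i=3 t=6 v=9: → [5,10); WM=6
i=4 t=5 v=2: → [5,10); WM=6
i=5 t=8 v=9: → [5,12); WM=8
i=6 t=8 v=5: → [5,12); WM=8
i=7 t=9 v=3: → [5,13); WM=9
i=8 t=9 v=4: → [5,13); WM=9
i=9 t=10 v=9: → [5,14); WM=10
i=10 t=7 v=2: → [5,14); WM=10
i=11 t=10 v=9: → [5,14); WM=10
i=12 t=12 v=3: → [5,16); WM=12
i=13 t=8 v=4: → [5,16); WM=12
i=14 t=16 v=6: → [16,20); WM=16
i=15 t=19 v=2: → [16,23); WM=19
i=16 t=20 v=4: → [16,24); WM=20
i=17 t=19 v=4: → [16,24); WM=20
i=18 t=15 v=5: DROP (t<20-4); WM=20
i=19 t=20 v=9: → [16,24); WM=20
i=20 t=21 v=5: → [16,25); WM=21
i=21 t=19 v=7: → [16,25); WM=21
i=22 t=26 v=3: → [26,30); WM=26

18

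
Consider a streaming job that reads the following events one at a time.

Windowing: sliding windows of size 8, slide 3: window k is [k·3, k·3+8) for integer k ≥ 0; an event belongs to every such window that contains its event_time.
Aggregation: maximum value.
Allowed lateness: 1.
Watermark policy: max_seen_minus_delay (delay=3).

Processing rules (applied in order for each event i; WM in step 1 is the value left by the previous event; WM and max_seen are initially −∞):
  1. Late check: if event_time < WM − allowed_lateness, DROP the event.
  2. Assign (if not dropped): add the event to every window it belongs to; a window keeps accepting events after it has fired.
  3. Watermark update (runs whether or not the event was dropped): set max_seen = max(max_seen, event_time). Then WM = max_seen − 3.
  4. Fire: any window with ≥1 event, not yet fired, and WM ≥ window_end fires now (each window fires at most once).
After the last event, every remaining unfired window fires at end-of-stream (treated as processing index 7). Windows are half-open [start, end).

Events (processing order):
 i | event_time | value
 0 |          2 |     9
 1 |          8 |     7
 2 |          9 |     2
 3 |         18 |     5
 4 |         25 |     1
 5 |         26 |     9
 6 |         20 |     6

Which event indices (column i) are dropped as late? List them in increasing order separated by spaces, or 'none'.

i=0 t=2 v=9: → [0,8); WM=-1
i=1 t=8 v=7: → [6,14),[3,11); WM=5
i=2 t=9 v=2: → [9,17),[6,14),[3,11); WM=6
i=3 t=18 v=5: → [18,26),[15,23),[12,20); WM=15; [0,8) fires=9 [3,11) fires=7 [6,14) fires=7
i=4 t=25 v=1: → [24,32),[21,29),[18,26); WM=22; [9,17) fires=2 [12,20) fires=5
i=5 t=26 v=9: → [24,32),[21,29); WM=23; [15,23) fires=5
i=6 t=20 v=6: DROP (t<23-1); WM=23

6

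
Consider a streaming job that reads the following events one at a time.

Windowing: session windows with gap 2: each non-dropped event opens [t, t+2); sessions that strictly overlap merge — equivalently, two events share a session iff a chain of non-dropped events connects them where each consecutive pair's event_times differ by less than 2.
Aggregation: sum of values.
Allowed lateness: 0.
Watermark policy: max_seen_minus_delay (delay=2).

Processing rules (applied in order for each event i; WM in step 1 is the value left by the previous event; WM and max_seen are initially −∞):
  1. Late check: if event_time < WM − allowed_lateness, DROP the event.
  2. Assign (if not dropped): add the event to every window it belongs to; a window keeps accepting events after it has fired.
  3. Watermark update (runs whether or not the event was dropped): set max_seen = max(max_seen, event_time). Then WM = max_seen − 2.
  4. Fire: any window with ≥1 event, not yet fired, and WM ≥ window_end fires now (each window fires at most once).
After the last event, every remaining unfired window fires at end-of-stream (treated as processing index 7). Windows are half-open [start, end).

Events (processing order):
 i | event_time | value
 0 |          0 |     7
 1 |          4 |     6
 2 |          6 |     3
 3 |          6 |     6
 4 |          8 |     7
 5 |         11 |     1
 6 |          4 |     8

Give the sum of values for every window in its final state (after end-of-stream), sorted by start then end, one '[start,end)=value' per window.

i=0 t=0 v=7: → [0,2); WM=-2
i=1 t=4 v=6: → [4,6); WM=2
i=2 t=6 v=3: → [6,8); WM=4
i=3 t=6 v=6: → [6,8); WM=4
i=4 t=8 v=7: → [8,10); WM=6
i=5 t=11 v=1: → [11,13); WM=9
i=6 t=4 v=8: DROP (t<9-0); WM=9

[0,2)=7 [4,6)=6 [6,8)=9 [8,10)=7 [11,13)=1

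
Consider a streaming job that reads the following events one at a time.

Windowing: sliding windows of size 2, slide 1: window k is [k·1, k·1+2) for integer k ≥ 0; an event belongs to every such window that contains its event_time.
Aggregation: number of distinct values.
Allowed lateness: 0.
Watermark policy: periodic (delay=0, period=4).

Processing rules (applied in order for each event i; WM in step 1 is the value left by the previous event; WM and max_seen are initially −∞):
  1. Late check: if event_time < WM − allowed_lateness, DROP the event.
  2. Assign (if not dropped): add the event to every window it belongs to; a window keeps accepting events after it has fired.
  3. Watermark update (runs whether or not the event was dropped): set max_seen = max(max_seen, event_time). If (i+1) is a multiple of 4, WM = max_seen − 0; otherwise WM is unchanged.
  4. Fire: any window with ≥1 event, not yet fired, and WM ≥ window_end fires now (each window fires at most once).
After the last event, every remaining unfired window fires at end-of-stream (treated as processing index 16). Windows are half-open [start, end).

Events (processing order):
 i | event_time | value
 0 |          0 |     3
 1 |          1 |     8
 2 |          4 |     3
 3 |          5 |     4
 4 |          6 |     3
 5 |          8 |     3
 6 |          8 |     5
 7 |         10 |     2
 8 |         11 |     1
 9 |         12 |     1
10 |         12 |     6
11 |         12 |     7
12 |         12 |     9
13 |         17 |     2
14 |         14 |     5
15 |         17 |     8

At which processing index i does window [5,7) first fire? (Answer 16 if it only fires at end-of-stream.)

i=0 t=0 v=3: → [0,2); WM=−∞
i=1 t=1 v=8: → [1,3),[0,2); WM=−∞
i=2 t=4 v=3: → [4,6),[3,5); WM=−∞
i=3 t=5 v=4: → [5,7),[4,6); WM=5; [0,2) fires=2 [1,3) fires=1 [3,5) fires=1
i=4 t=6 v=3: → [6,8),[5,7); WM=5
i=5 t=8 v=3: → [8,10),[7,9); WM=5
i=6 t=8 v=5: → [8,10),[7,9); WM=5
i=7 t=10 v=2: → [10,12),[9,11); WM=10; [4,6) fires=2 [5,7) fires=2 [6,8) fires=1 [7,9) fires=2 [8,10) fires=2
i=8 t=11 v=1: → [11,13),[10,12); WM=10
i=9 t=12 v=1: → [12,14),[11,13); WM=10
i=10 t=12 v=6: → [12,14),[11,13); WM=10
i=11 t=12 v=7: → [12,14),[11,13); WM=12; [9,11) fires=1 [10,12) fires=2
i=12 t=12 v=9: → [12,14),[11,13); WM=12
i=13 t=17 v=2: → [17,19),[16,18); WM=12
i=14 t=14 v=5: → [14,16),[13,15); WM=12
i=15 t=17 v=8: → [17,19),[16,18); WM=17; [11,13) fires=4 [12,14) fires=4 [13,15) fires=1 [14,16) fires=1

7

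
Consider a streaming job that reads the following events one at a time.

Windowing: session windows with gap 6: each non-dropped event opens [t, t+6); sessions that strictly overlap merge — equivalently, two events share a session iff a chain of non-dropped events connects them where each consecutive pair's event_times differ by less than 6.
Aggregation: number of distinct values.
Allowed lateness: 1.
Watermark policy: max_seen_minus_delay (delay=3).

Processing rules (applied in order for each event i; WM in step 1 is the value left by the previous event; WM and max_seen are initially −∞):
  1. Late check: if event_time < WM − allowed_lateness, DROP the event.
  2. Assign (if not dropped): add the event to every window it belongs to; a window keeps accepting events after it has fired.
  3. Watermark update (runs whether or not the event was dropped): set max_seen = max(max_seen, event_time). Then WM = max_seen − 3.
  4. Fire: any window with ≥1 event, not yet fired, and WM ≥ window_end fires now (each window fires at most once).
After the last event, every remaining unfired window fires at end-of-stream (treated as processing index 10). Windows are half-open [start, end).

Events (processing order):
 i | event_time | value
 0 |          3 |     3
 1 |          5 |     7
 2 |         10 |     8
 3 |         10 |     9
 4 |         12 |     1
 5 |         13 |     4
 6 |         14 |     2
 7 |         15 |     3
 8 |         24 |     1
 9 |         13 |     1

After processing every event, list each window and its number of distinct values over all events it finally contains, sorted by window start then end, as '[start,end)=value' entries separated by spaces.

i=0 t=3 v=3: → [3,9); WM=0
i=1 t=5 v=7: → [3,11); WM=2
i=2 t=10 v=8: → [3,16); WM=7
i=3 t=10 v=9: → [3,16); WM=7
i=4 t=12 v=1: → [3,18); WM=9
i=5 t=13 v=4: → [3,19); WM=10
i=6 t=14 v=2: → [3,20); WM=11
i=7 t=15 v=3: → [3,21); WM=12
i=8 t=24 v=1: → [24,30); WM=21
i=9 t=13 v=1: DROP (t<21-1); WM=21

[3,21)=7 [24,30)=1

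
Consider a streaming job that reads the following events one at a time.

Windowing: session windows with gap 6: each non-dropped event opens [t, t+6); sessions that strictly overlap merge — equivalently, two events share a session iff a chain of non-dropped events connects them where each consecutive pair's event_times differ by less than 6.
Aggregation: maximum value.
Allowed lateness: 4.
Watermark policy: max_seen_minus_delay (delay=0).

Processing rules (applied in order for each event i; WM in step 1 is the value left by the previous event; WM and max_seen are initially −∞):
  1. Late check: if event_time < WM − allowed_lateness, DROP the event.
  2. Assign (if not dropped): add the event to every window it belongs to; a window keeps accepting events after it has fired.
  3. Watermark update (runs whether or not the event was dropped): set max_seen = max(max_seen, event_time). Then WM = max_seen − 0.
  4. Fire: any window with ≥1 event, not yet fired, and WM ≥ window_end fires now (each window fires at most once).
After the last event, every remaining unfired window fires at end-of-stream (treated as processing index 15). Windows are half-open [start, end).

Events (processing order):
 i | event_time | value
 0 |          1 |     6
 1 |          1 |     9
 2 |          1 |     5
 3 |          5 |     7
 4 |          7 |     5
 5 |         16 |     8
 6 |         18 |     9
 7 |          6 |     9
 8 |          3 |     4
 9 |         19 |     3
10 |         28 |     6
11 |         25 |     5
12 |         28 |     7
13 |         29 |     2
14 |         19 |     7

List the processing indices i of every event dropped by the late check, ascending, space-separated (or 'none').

7 8 14

i=0 t=1 v=6: → [1,7); WM=1
i=1 t=1 v=9: → [1,7); WM=1
i=2 t=1 v=5: → [1,7); WM=1
i=3 t=5 v=7: → [1,11); WM=5
i=4 t=7 v=5: → [1,13); WM=7
i=5 t=16 v=8: → [16,22); WM=16
i=6 t=18 v=9: → [16,24); WM=18
i=7 t=6 v=9: DROP (t<18-4); WM=18
i=8 t=3 v=4: DROP (t<18-4); WM=18
i=9 t=19 v=3: → [16,25); WM=19
i=10 t=28 v=6: → [28,34); WM=28
i=11 t=25 v=5: → [25,34); WM=28
i=12 t=28 v=7: → [25,34); WM=28
i=13 t=29 v=2: → [25,35); WM=29
i=14 t=19 v=7: DROP (t<29-4); WM=29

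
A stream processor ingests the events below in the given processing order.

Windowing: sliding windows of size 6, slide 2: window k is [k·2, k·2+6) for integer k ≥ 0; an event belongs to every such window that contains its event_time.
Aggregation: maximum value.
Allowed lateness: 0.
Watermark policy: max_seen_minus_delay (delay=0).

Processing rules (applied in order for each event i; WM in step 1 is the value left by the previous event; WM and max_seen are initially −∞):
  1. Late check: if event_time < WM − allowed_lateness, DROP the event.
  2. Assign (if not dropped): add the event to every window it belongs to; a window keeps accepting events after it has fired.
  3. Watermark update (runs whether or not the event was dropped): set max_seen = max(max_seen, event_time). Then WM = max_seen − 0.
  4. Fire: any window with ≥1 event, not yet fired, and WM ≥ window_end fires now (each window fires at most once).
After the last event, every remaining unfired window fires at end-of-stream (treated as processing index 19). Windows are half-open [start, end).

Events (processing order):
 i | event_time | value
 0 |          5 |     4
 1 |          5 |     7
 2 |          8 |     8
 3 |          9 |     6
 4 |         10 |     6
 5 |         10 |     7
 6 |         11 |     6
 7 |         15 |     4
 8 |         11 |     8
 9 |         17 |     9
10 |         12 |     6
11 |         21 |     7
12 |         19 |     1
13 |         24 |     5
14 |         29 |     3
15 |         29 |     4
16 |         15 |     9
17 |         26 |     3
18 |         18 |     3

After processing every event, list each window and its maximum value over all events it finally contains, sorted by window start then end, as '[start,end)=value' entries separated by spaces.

i=0 t=5 v=4: → [4,10),[2,8),[0,6); WM=5
i=1 t=5 v=7: → [4,10),[2,8),[0,6); WM=5
i=2 t=8 v=8: → [8,14),[6,12),[4,10); WM=8; [0,6) fires=7 [2,8) fires=7
i=3 t=9 v=6: → [8,14),[6,12),[4,10); WM=9
i=4 t=10 v=6: → [10,16),[8,14),[6,12); WM=10; [4,10) fires=8
i=5 t=10 v=7: → [10,16),[8,14),[6,12); WM=10
i=6 t=11 v=6: → [10,16),[8,14),[6,12); WM=11
i=7 t=15 v=4: → [14,20),[12,18),[10,16); WM=15; [6,12) fires=8 [8,14) fires=8
i=8 t=11 v=8: DROP (t<15-0); WM=15
i=9 t=17 v=9: → [16,22),[14,20),[12,18); WM=17; [10,16) fires=7
i=10 t=12 v=6: DROP (t<17-0); WM=17
i=11 t=21 v=7: → [20,26),[18,24),[16,22); WM=21; [12,18) fires=9 [14,20) fires=9
i=12 t=19 v=1: DROP (t<21-0); WM=21
i=13 t=24 v=5: → [24,30),[22,28),[20,26); WM=24; [16,22) fires=9 [18,24) fires=7
i=14 t=29 v=3: → [28,34),[26,32),[24,30); WM=29; [20,26) fires=7 [22,28) fires=5
i=15 t=29 v=4: → [28,34),[26,32),[24,30); WM=29
i=16 t=15 v=9: DROP (t<29-0); WM=29
i=17 t=26 v=3: DROP (t<29-0); WM=29
i=18 t=18 v=3: DROP (t<29-0); WM=29

[0,6)=7 [2,8)=7 [4,10)=8 [6,12)=8 [8,14)=8 [10,16)=7 [12,18)=9 [14,20)=9 [16,22)=9 [18,24)=7 [20,26)=7 [22,28)=5 [24,30)=5 [26,32)=4 [28,34)=4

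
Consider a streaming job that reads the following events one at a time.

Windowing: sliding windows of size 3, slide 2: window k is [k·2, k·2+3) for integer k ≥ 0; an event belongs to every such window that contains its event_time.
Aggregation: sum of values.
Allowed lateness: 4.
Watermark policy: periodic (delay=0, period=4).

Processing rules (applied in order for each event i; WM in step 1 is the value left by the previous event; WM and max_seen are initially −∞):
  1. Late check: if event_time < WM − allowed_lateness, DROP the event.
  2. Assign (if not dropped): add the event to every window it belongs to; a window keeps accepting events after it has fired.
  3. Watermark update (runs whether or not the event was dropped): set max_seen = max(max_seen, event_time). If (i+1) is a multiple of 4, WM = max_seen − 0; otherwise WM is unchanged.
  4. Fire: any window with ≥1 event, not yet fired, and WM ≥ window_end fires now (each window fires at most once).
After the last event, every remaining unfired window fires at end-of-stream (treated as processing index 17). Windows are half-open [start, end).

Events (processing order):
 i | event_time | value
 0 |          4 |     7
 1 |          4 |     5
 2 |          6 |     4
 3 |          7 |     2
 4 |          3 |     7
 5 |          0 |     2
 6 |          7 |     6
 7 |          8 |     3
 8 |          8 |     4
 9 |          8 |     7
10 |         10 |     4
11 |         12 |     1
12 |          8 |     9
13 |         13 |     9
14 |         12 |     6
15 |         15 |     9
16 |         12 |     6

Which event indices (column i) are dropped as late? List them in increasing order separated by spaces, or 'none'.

i=0 t=4 v=7: → [4,7),[2,5); WM=−∞
i=1 t=4 v=5: → [4,7),[2,5); WM=−∞
i=2 t=6 v=4: → [6,9),[4,7); WM=−∞
i=3 t=7 v=2: → [6,9); WM=7; [2,5) fires=12 [4,7) fires=16
i=4 t=3 v=7: → [2,5); WM=7
i=5 t=0 v=2: DROP (t<7-4); WM=7
i=6 t=7 v=6: → [6,9); WM=7
i=7 t=8 v=3: → [8,11),[6,9); WM=8
i=8 t=8 v=4: → [8,11),[6,9); WM=8
i=9 t=8 v=7: → [8,11),[6,9); WM=8
i=10 t=10 v=4: → [10,13),[8,11); WM=8
i=11 t=12 v=1: → [12,15),[10,13); WM=12; [6,9) fires=26 [8,11) fires=18
i=12 t=8 v=9: → [8,11),[6,9); WM=12
i=13 t=13 v=9: → [12,15); WM=12
i=14 t=12 v=6: → [12,15),[10,13); WM=12
i=15 t=15 v=9: → [14,17); WM=15; [10,13) fires=11 [12,15) fires=16
i=16 t=12 v=6: → [12,15),[10,13); WM=15

5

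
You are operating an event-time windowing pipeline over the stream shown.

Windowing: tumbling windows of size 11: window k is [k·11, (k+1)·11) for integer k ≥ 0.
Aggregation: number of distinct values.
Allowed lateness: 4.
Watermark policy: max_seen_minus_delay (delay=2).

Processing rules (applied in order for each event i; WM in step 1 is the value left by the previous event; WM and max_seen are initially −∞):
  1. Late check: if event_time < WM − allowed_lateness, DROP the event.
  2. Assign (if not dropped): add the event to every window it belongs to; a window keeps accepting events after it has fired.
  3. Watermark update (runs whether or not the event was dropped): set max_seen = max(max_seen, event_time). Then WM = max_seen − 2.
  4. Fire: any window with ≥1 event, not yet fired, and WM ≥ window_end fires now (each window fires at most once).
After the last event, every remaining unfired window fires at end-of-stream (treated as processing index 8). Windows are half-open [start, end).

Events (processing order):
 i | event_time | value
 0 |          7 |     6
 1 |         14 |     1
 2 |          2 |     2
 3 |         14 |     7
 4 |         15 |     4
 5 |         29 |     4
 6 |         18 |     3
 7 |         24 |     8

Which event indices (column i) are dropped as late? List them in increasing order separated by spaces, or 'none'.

i=0 t=7 v=6: → [0,11); WM=5
i=1 t=14 v=1: → [11,22); WM=12; [0,11) fires=1
i=2 t=2 v=2: DROP (t<12-4); WM=12
i=3 t=14 v=7: → [11,22); WM=12
i=4 t=15 v=4: → [11,22); WM=13
i=5 t=29 v=4: → [22,33); WM=27; [11,22) fires=3
i=6 t=18 v=3: DROP (t<27-4); WM=27
i=7 t=24 v=8: → [22,33); WM=27

2 6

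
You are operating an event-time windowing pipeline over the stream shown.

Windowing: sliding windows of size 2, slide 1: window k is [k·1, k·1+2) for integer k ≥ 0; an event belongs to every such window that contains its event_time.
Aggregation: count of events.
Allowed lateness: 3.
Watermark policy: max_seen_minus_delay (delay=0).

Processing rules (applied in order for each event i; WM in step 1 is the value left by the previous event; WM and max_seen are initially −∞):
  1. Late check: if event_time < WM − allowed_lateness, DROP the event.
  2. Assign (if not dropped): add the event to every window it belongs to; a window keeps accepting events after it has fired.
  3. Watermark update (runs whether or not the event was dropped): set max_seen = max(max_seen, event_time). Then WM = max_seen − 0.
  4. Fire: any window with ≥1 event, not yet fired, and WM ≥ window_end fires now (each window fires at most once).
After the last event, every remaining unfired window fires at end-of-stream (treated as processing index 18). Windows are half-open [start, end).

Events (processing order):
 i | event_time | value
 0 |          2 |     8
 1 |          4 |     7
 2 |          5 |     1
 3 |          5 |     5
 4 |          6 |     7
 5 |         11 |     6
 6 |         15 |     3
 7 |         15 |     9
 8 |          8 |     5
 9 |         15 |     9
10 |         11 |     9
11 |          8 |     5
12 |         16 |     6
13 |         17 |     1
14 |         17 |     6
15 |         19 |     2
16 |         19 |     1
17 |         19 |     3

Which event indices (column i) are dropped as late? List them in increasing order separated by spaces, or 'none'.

i=0 t=2 v=8: → [2,4),[1,3); WM=2
i=1 t=4 v=7: → [4,6),[3,5); WM=4; [1,3) fires=1 [2,4) fires=1
i=2 t=5 v=1: → [5,7),[4,6); WM=5; [3,5) fires=1
i=3 t=5 v=5: → [5,7),[4,6); WM=5
i=4 t=6 v=7: → [6,8),[5,7); WM=6; [4,6) fires=3
i=5 t=11 v=6: → [11,13),[10,12); WM=11; [5,7) fires=3 [6,8) fires=1
i=6 t=15 v=3: → [15,17),[14,16); WM=15; [10,12) fires=1 [11,13) fires=1
i=7 t=15 v=9: → [15,17),[14,16); WM=15
i=8 t=8 v=5: DROP (t<15-3); WM=15
i=9 t=15 v=9: → [15,17),[14,16); WM=15
i=10 t=11 v=9: DROP (t<15-3); WM=15
i=11 t=8 v=5: DROP (t<15-3); WM=15
i=12 t=16 v=6: → [16,18),[15,17); WM=16; [14,16) fires=3
i=13 t=17 v=1: → [17,19),[16,18); WM=17; [15,17) fires=4
i=14 t=17 v=6: → [17,19),[16,18); WM=17
i=15 t=19 v=2: → [19,21),[18,20); WM=19; [16,18) fires=3 [17,19) fires=2
i=16 t=19 v=1: → [19,21),[18,20); WM=19
i=17 t=19 v=3: → [19,21),[18,20); WM=19

8 10 11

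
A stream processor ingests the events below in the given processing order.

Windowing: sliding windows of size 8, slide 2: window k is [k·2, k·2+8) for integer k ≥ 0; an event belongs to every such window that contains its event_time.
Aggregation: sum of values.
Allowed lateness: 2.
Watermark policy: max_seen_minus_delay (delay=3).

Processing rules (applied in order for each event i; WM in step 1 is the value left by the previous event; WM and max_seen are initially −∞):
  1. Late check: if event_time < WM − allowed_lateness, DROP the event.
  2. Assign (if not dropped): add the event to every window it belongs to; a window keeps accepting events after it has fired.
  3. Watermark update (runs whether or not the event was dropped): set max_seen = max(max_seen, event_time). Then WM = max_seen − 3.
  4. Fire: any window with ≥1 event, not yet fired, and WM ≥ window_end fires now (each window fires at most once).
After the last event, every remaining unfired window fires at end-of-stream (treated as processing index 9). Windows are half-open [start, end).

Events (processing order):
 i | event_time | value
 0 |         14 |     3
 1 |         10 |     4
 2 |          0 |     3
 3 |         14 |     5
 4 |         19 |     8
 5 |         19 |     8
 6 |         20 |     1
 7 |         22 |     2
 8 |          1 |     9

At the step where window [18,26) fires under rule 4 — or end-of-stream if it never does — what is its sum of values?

i=0 t=14 v=3: → [14,22),[12,20),[10,18),[8,16); WM=11
i=1 t=10 v=4: → [10,18),[8,16),[6,14),[4,12); WM=11
i=2 t=0 v=3: DROP (t<11-2); WM=11
i=3 t=14 v=5: → [14,22),[12,20),[10,18),[8,16); WM=11
i=4 t=19 v=8: → [18,26),[16,24),[14,22),[12,20); WM=16; [4,12) fires=4 [6,14) fires=4 [8,16) fires=12
i=5 t=19 v=8: → [18,26),[16,24),[14,22),[12,20); WM=16
i=6 t=20 v=1: → [20,28),[18,26),[16,24),[14,22); WM=17
i=7 t=22 v=2: → [22,30),[20,28),[18,26),[16,24); WM=19; [10,18) fires=12
i=8 t=1 v=9: DROP (t<19-2); WM=19

19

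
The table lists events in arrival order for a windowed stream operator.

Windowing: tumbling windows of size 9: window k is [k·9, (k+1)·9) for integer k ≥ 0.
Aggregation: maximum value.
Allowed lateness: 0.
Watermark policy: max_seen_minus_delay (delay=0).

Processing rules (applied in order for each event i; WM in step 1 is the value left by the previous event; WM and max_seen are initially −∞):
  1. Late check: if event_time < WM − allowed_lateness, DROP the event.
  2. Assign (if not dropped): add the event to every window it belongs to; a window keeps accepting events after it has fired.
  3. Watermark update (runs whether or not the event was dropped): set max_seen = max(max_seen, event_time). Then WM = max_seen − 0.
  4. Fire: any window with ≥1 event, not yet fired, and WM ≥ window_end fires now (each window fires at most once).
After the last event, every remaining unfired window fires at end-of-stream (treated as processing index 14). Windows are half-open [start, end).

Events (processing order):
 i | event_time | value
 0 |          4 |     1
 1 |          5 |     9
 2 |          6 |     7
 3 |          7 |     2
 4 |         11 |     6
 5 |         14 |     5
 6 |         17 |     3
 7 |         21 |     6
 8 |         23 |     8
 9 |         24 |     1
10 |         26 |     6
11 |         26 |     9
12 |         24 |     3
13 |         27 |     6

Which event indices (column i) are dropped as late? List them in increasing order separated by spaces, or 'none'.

i=0 t=4 v=1: → [0,9); WM=4
i=1 t=5 v=9: → [0,9); WM=5
i=2 t=6 v=7: → [0,9); WM=6
i=3 t=7 v=2: → [0,9); WM=7
i=4 t=11 v=6: → [9,18); WM=11; [0,9) fires=9
i=5 t=14 v=5: → [9,18); WM=14
i=6 t=17 v=3: → [9,18); WM=17
i=7 t=21 v=6: → [18,27); WM=21; [9,18) fires=6
i=8 t=23 v=8: → [18,27); WM=23
i=9 t=24 v=1: → [18,27); WM=24
i=10 t=26 v=6: → [18,27); WM=26
i=11 t=26 v=9: → [18,27); WM=26
i=12 t=24 v=3: DROP (t<26-0); WM=26
i=13 t=27 v=6: → [27,36); WM=27; [18,27) fires=9

12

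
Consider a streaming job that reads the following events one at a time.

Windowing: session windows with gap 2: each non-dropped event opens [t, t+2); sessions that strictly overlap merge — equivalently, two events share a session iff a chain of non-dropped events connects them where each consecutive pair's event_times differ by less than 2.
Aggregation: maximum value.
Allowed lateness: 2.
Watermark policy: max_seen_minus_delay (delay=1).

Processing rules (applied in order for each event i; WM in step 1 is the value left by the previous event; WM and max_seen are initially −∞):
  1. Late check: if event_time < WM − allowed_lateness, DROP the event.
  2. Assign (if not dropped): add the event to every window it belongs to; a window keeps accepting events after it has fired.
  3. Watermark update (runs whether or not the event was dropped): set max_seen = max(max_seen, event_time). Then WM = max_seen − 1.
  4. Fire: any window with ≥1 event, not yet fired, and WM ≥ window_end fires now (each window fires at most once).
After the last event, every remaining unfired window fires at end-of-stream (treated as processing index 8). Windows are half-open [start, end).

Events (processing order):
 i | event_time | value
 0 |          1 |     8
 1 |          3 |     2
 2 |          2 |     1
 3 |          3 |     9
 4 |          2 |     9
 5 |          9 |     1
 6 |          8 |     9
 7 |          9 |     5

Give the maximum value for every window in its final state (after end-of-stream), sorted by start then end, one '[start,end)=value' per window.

i=0 t=1 v=8: → [1,3); WM=0
i=1 t=3 v=2: → [3,5); WM=2
i=2 t=2 v=1: → [1,5); WM=2
i=3 t=3 v=9: → [1,5); WM=2
i=4 t=2 v=9: → [1,5); WM=2
i=5 t=9 v=1: → [9,11); WM=8
i=6 t=8 v=9: → [8,11); WM=8
i=7 t=9 v=5: → [8,11); WM=8

[1,5)=9 [8,11)=9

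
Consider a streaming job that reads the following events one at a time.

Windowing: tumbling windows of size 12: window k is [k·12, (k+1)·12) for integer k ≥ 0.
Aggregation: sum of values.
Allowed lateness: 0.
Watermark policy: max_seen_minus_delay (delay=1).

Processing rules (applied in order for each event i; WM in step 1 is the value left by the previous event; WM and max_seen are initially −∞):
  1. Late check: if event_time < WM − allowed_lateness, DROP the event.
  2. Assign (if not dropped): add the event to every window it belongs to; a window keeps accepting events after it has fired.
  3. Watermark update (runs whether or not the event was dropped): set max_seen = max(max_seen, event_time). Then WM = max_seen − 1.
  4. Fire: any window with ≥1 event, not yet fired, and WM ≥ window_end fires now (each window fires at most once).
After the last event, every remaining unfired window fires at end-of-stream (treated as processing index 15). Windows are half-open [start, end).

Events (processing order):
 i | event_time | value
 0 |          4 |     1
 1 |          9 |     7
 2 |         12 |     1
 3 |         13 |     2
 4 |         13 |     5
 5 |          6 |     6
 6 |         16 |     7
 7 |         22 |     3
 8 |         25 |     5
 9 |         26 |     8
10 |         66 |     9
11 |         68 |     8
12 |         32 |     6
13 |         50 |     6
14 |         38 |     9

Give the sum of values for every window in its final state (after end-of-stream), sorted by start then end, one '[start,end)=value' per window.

[0,12)=8 [12,24)=18 [24,36)=13 [60,72)=17

i=0 t=4 v=1: → [0,12); WM=3
i=1 t=9 v=7: → [0,12); WM=8
i=2 t=12 v=1: → [12,24); WM=11
i=3 t=13 v=2: → [12,24); WM=12; [0,12) fires=8
i=4 t=13 v=5: → [12,24); WM=12
i=5 t=6 v=6: DROP (t<12-0); WM=12
i=6 t=16 v=7: → [12,24); WM=15
i=7 t=22 v=3: → [12,24); WM=21
i=8 t=25 v=5: → [24,36); WM=24; [12,24) fires=18
i=9 t=26 v=8: → [24,36); WM=25
i=10 t=66 v=9: → [60,72); WM=65; [24,36) fires=13
i=11 t=68 v=8: → [60,72); WM=67
i=12 t=32 v=6: DROP (t<67-0); WM=67
i=13 t=50 v=6: DROP (t<67-0); WM=67
i=14 t=38 v=9: DROP (t<67-0); WM=67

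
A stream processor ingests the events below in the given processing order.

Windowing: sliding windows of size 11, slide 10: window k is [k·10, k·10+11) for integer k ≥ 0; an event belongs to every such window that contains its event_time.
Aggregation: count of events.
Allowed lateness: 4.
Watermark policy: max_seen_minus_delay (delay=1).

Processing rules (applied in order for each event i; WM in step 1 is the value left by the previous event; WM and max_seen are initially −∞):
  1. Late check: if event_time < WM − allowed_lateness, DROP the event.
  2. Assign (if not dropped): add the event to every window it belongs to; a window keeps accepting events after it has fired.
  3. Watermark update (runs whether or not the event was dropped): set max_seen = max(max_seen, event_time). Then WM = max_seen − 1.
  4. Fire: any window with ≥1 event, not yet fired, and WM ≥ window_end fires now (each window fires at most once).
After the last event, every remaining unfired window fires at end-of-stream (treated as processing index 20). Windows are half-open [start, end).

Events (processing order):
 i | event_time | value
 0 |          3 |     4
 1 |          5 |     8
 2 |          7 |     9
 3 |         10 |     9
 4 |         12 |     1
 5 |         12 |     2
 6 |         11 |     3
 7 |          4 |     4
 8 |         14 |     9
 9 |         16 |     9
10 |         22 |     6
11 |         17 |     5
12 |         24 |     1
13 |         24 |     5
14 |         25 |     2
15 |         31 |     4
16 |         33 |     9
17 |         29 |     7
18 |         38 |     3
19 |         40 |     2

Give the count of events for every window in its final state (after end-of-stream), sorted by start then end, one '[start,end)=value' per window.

i=0 t=3 v=4: → [0,11); WM=2
i=1 t=5 v=8: → [0,11); WM=4
i=2 t=7 v=9: → [0,11); WM=6
i=3 t=10 v=9: → [10,21),[0,11); WM=9
i=4 t=12 v=1: → [10,21); WM=11; [0,11) fires=4
i=5 t=12 v=2: → [10,21); WM=11
i=6 t=11 v=3: → [10,21); WM=11
i=7 t=4 v=4: DROP (t<11-4); WM=11
i=8 t=14 v=9: → [10,21); WM=13
i=9 t=16 v=9: → [10,21); WM=15
i=10 t=22 v=6: → [20,31); WM=21; [10,21) fires=6
i=11 t=17 v=5: → [10,21); WM=21
i=12 t=24 v=1: → [20,31); WM=23
i=13 t=24 v=5: → [20,31); WM=23
i=14 t=25 v=2: → [20,31); WM=24
i=15 t=31 v=4: → [30,41); WM=30
i=16 t=33 v=9: → [30,41); WM=32; [20,31) fires=4
i=17 t=29 v=7: → [20,31); WM=32
i=18 t=38 v=3: → [30,41); WM=37
i=19 t=40 v=2: → [40,51),[30,41); WM=39

[0,11)=4 [10,21)=7 [20,31)=5 [30,41)=4 [40,51)=1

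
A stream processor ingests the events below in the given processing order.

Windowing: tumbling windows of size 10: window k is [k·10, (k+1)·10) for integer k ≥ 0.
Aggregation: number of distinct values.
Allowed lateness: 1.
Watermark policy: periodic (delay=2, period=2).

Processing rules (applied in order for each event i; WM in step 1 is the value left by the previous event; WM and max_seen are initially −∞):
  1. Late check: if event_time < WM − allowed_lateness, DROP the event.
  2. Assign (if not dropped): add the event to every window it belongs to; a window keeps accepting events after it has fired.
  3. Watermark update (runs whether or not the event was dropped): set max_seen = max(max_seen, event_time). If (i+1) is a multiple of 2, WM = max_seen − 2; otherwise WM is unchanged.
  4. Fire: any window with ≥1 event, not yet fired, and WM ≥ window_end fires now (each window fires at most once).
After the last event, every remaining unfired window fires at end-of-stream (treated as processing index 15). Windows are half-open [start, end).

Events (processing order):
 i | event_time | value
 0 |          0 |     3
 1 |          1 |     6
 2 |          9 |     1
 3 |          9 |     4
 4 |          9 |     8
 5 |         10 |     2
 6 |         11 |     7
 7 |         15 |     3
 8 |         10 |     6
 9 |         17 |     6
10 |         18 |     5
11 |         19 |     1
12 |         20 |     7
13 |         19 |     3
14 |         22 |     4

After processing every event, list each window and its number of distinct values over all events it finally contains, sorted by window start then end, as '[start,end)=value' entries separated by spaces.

i=0 t=0 v=3: → [0,10); WM=−∞
i=1 t=1 v=6: → [0,10); WM=-1
i=2 t=9 v=1: → [0,10); WM=-1
i=3 t=9 v=4: → [0,10); WM=7
i=4 t=9 v=8: → [0,10); WM=7
i=5 t=10 v=2: → [10,20); WM=8
i=6 t=11 v=7: → [10,20); WM=8
i=7 t=15 v=3: → [10,20); WM=13; [0,10) fires=5
i=8 t=10 v=6: DROP (t<13-1); WM=13
i=9 t=17 v=6: → [10,20); WM=15
i=10 t=18 v=5: → [10,20); WM=15
i=11 t=19 v=1: → [10,20); WM=17
i=12 t=20 v=7: → [20,30); WM=17
i=13 t=19 v=3: → [10,20); WM=18
i=14 t=22 v=4: → [20,30); WM=18

[0,10)=5 [10,20)=6 [20,30)=2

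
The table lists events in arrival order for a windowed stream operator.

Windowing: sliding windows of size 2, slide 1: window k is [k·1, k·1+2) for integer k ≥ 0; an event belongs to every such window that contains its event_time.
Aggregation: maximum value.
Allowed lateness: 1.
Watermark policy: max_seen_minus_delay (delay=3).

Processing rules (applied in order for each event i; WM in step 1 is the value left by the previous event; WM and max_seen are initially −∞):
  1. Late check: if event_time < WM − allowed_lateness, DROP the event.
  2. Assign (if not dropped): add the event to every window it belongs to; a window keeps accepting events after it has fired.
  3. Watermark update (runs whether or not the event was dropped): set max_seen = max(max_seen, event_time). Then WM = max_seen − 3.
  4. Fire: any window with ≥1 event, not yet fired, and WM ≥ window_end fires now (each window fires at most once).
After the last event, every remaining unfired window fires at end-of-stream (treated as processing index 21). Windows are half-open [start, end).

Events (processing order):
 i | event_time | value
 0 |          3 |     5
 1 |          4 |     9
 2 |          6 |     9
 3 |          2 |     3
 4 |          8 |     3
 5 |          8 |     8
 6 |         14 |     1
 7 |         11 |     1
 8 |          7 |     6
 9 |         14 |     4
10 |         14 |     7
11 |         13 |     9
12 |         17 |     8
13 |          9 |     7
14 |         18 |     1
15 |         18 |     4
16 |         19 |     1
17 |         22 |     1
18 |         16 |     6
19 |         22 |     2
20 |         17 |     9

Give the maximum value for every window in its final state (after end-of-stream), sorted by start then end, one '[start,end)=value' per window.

i=0 t=3 v=5: → [3,5),[2,4); WM=0
i=1 t=4 v=9: → [4,6),[3,5); WM=1
i=2 t=6 v=9: → [6,8),[5,7); WM=3
i=3 t=2 v=3: → [2,4),[1,3); WM=3; [1,3) fires=3
i=4 t=8 v=3: → [8,10),[7,9); WM=5; [2,4) fires=5 [3,5) fires=9
i=5 t=8 v=8: → [8,10),[7,9); WM=5
i=6 t=14 v=1: → [14,16),[13,15); WM=11; [4,6) fires=9 [5,7) fires=9 [6,8) fires=9 [7,9) fires=8 [8,10) fires=8
i=7 t=11 v=1: → [11,13),[10,12); WM=11
i=8 t=7 v=6: DROP (t<11-1); WM=11
i=9 t=14 v=4: → [14,16),[13,15); WM=11
i=10 t=14 v=7: → [14,16),[13,15); WM=11
i=11 t=13 v=9: → [13,15),[12,14); WM=11
i=12 t=17 v=8: → [17,19),[16,18); WM=14; [10,12) fires=1 [11,13) fires=1 [12,14) fires=9
i=13 t=9 v=7: DROP (t<14-1); WM=14
i=14 t=18 v=1: → [18,20),[17,19); WM=15; [13,15) fires=9
i=15 t=18 v=4: → [18,20),[17,19); WM=15
i=16 t=19 v=1: → [19,21),[18,20); WM=16; [14,16) fires=7
i=17 t=22 v=1: → [22,24),[21,23); WM=19; [16,18) fires=8 [17,19) fires=8
i=18 t=16 v=6: DROP (t<19-1); WM=19
i=19 t=22 v=2: → [22,24),[21,23); WM=19
i=20 t=17 v=9: DROP (t<19-1); WM=19

[1,3)=3 [2,4)=5 [3,5)=9 [4,6)=9 [5,7)=9 [6,8)=9 [7,9)=8 [8,10)=8 [10,12)=1 [11,13)=1 [12,14)=9 [13,15)=9 [14,16)=7 [16,18)=8 [17,19)=8 [18,20)=4 [19,21)=1 [21,23)=2 [22,24)=2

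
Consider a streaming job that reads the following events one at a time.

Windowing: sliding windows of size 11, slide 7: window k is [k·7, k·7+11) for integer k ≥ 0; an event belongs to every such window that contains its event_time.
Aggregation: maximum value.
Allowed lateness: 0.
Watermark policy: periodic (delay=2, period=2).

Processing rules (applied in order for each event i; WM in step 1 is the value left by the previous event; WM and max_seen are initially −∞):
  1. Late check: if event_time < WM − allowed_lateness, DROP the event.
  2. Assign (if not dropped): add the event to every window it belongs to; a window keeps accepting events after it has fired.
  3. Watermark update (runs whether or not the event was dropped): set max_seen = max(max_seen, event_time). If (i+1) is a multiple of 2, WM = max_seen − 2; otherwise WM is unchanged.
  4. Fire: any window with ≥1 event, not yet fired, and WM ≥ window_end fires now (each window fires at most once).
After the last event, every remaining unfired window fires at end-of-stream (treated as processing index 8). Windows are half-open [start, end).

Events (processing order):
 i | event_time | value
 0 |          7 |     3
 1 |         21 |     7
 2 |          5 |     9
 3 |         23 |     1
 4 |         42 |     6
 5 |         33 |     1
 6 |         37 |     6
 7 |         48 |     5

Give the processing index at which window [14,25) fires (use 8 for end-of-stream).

5

i=0 t=7 v=3: → [7,18),[0,11); WM=−∞
i=1 t=21 v=7: → [21,32),[14,25); WM=19; [0,11) fires=3 [7,18) fires=3
i=2 t=5 v=9: DROP (t<19-0); WM=19
i=3 t=23 v=1: → [21,32),[14,25); WM=21
i=4 t=42 v=6: → [42,53),[35,46); WM=21
i=5 t=33 v=1: → [28,39); WM=40; [14,25) fires=7 [21,32) fires=7 [28,39) fires=1
i=6 t=37 v=6: DROP (t<40-0); WM=40
i=7 t=48 v=5: → [42,53); WM=46; [35,46) fires=6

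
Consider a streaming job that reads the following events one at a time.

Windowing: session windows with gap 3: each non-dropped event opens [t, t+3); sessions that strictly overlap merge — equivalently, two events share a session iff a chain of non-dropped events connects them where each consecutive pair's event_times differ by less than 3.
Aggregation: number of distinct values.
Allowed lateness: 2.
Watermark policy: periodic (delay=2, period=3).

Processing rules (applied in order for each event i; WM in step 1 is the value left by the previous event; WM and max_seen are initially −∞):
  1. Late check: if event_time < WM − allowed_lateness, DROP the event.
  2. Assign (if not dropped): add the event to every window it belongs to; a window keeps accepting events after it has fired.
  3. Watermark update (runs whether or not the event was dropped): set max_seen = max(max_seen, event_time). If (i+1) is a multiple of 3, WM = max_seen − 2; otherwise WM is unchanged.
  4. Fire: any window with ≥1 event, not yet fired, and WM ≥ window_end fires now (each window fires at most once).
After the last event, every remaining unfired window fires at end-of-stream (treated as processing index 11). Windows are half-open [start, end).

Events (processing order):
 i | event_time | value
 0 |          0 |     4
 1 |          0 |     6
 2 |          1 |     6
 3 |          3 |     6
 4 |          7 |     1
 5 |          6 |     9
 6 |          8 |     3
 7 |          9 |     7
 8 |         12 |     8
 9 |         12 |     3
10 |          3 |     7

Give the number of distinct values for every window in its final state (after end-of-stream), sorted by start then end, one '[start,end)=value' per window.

i=0 t=0 v=4: → [0,3); WM=−∞
i=1 t=0 v=6: → [0,3); WM=−∞
i=2 t=1 v=6: → [0,4); WM=-1
i=3 t=3 v=6: → [0,6); WM=-1
i=4 t=7 v=1: → [7,10); WM=-1
i=5 t=6 v=9: → [6,10); WM=5
i=6 t=8 v=3: → [6,11); WM=5
i=7 t=9 v=7: → [6,12); WM=5
i=8 t=12 v=8: → [12,15); WM=10
i=9 t=12 v=3: → [12,15); WM=10
i=10 t=3 v=7: DROP (t<10-2); WM=10

[0,6)=2 [6,12)=4 [12,15)=2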